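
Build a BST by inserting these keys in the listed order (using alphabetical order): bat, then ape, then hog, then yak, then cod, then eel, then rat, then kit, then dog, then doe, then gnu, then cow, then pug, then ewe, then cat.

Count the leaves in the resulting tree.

5

bat: root
ape: left child of bat (depth 1)
hog: right child of bat (depth 1)
yak: right child of hog (depth 2)
cod: left child of hog (depth 2)
eel: right child of cod (depth 3)
rat: left child of yak (depth 3)
kit: left child of rat (depth 4)
dog: left child of eel (depth 4)
doe: left child of dog (depth 5)
gnu: right child of eel (depth 4)
cow: left child of doe (depth 6)
pug: right child of kit (depth 5)
ewe: left child of gnu (depth 5)
cat: left child of cod (depth 3)

Leaves: ape, cat, cow, ewe, pug — 5 in total.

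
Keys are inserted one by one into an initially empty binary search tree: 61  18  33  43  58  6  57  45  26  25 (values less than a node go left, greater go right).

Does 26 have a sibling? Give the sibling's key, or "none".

Resulting structure (node: left, right):
  61: L=18, R=–
  18: L=6, R=33
  33: L=26, R=43
  43: L=–, R=58
  58: L=57, R=–
  6: L=–, R=–
  57: L=45, R=–
  45: L=–, R=–
  26: L=25, R=–
  25: L=–, R=–

26's parent is 33; the other child of 33 is 43.

43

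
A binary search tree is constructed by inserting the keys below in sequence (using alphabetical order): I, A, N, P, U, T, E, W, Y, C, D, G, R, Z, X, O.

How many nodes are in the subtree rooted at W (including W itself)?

Insert I: tree is empty, so I becomes the root.
Insert A: A < I → go left. Place as left child of I.
Insert N: N > I → go right. Place as right child of I.
Insert P: P > I → go right; P > N → go right. Place as right child of N.
Insert U: U > I → go right; U > N → go right; U > P → go right. Place as right child of P.
Insert T: T > I → go right; T > N → go right; T > P → go right; T < U → go left. Place as left child of U.
Insert E: E < I → go left; E > A → go right. Place as right child of A.
Insert W: W > I → go right; W > N → go right; W > P → go right; W > U → go right. Place as right child of U.
Insert Y: Y > I → go right; Y > N → go right; Y > P → go right; Y > U → go right; Y > W → go right. Place as right child of W.
Insert C: C < I → go left; C > A → go right; C < E → go left. Place as left child of E.
Insert D: D < I → go left; D > A → go right; D < E → go left; D > C → go right. Place as right child of C.
Insert G: G < I → go left; G > A → go right; G > E → go right. Place as right child of E.
Insert R: R > I → go right; R > N → go right; R > P → go right; R < U → go left; R < T → go left. Place as left child of T.
Insert Z: Z > I → go right; Z > N → go right; Z > P → go right; Z > U → go right; Z > W → go right; Z > Y → go right. Place as right child of Y.
Insert X: X > I → go right; X > N → go right; X > P → go right; X > U → go right; X > W → go right; X < Y → go left. Place as left child of Y.
Insert O: O > I → go right; O > N → go right; O < P → go left. Place as left child of P.

Subtree rooted at W contains: W, Y, X, Z — 4 nodes.

4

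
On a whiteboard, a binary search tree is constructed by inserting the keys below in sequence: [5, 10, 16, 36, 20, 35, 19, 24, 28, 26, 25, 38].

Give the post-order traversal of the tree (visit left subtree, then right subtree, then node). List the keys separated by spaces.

19 25 26 28 24 35 20 38 36 16 10 5

Insert 5: tree is empty, so 5 becomes the root.
Insert 10: 10 > 5 → go right. Place as right child of 5.
Insert 16: 16 > 5 → go right; 16 > 10 → go right. Place as right child of 10.
Insert 36: 36 > 5 → go right; 36 > 10 → go right; 36 > 16 → go right. Place as right child of 16.
Insert 20: 20 > 5 → go right; 20 > 10 → go right; 20 > 16 → go right; 20 < 36 → go left. Place as left child of 36.
Insert 35: 35 > 5 → go right; 35 > 10 → go right; 35 > 16 → go right; 35 < 36 → go left; 35 > 20 → go right. Place as right child of 20.
Insert 19: 19 > 5 → go right; 19 > 10 → go right; 19 > 16 → go right; 19 < 36 → go left; 19 < 20 → go left. Place as left child of 20.
Insert 24: 24 > 5 → go right; 24 > 10 → go right; 24 > 16 → go right; 24 < 36 → go left; 24 > 20 → go right; 24 < 35 → go left. Place as left child of 35.
Insert 28: 28 > 5 → go right; 28 > 10 → go right; 28 > 16 → go right; 28 < 36 → go left; 28 > 20 → go right; 28 < 35 → go left; 28 > 24 → go right. Place as right child of 24.
Insert 26: 26 > 5 → go right; 26 > 10 → go right; 26 > 16 → go right; 26 < 36 → go left; 26 > 20 → go right; 26 < 35 → go left; 26 > 24 → go right; 26 < 28 → go left. Place as left child of 28.
Insert 25: 25 > 5 → go right; 25 > 10 → go right; 25 > 16 → go right; 25 < 36 → go left; 25 > 20 → go right; 25 < 35 → go left; 25 > 24 → go right; 25 < 28 → go left; 25 < 26 → go left. Place as left child of 26.
Insert 38: 38 > 5 → go right; 38 > 10 → go right; 38 > 16 → go right; 38 > 36 → go right. Place as right child of 36.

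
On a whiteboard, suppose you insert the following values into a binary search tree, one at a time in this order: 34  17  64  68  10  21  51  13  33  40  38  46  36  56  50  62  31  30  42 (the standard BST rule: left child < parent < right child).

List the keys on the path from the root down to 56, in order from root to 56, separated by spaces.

34: root
17: left child of 34 (depth 1)
64: right child of 34 (depth 1)
68: right child of 64 (depth 2)
10: left child of 17 (depth 2)
21: right child of 17 (depth 2)
51: left child of 64 (depth 2)
13: right child of 10 (depth 3)
33: right child of 21 (depth 3)
40: left child of 51 (depth 3)
38: left child of 40 (depth 4)
46: right child of 40 (depth 4)
36: left child of 38 (depth 5)
56: right child of 51 (depth 3)
50: right child of 46 (depth 5)
62: right child of 56 (depth 4)
31: left child of 33 (depth 4)
30: left child of 31 (depth 5)
42: left child of 46 (depth 5)

34 64 51 56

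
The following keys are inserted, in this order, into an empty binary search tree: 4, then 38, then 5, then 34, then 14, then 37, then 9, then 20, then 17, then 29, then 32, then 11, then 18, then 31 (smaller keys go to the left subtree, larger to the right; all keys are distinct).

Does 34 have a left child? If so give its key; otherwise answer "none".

14

Insert 4: tree is empty, so 4 becomes the root.
Insert 38: 38 > 4 → go right. Place as right child of 4.
Insert 5: 5 > 4 → go right; 5 < 38 → go left. Place as left child of 38.
Insert 34: 34 > 4 → go right; 34 < 38 → go left; 34 > 5 → go right. Place as right child of 5.
Insert 14: 14 > 4 → go right; 14 < 38 → go left; 14 > 5 → go right; 14 < 34 → go left. Place as left child of 34.
Insert 37: 37 > 4 → go right; 37 < 38 → go left; 37 > 5 → go right; 37 > 34 → go right. Place as right child of 34.
Insert 9: 9 > 4 → go right; 9 < 38 → go left; 9 > 5 → go right; 9 < 34 → go left; 9 < 14 → go left. Place as left child of 14.
Insert 20: 20 > 4 → go right; 20 < 38 → go left; 20 > 5 → go right; 20 < 34 → go left; 20 > 14 → go right. Place as right child of 14.
Insert 17: 17 > 4 → go right; 17 < 38 → go left; 17 > 5 → go right; 17 < 34 → go left; 17 > 14 → go right; 17 < 20 → go left. Place as left child of 20.
Insert 29: 29 > 4 → go right; 29 < 38 → go left; 29 > 5 → go right; 29 < 34 → go left; 29 > 14 → go right; 29 > 20 → go right. Place as right child of 20.
Insert 32: 32 > 4 → go right; 32 < 38 → go left; 32 > 5 → go right; 32 < 34 → go left; 32 > 14 → go right; 32 > 20 → go right; 32 > 29 → go right. Place as right child of 29.
Insert 11: 11 > 4 → go right; 11 < 38 → go left; 11 > 5 → go right; 11 < 34 → go left; 11 < 14 → go left; 11 > 9 → go right. Place as right child of 9.
Insert 18: 18 > 4 → go right; 18 < 38 → go left; 18 > 5 → go right; 18 < 34 → go left; 18 > 14 → go right; 18 < 20 → go left; 18 > 17 → go right. Place as right child of 17.
Insert 31: 31 > 4 → go right; 31 < 38 → go left; 31 > 5 → go right; 31 < 34 → go left; 31 > 14 → go right; 31 > 20 → go right; 31 > 29 → go right; 31 < 32 → go left. Place as left child of 32.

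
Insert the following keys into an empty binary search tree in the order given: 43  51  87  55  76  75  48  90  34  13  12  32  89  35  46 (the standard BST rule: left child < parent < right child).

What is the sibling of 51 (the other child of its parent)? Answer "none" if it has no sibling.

34

Insert 43: tree is empty, so 43 becomes the root.
Insert 51: 51 > 43 → go right. Place as right child of 43.
Insert 87: 87 > 43 → go right; 87 > 51 → go right. Place as right child of 51.
Insert 55: 55 > 43 → go right; 55 > 51 → go right; 55 < 87 → go left. Place as left child of 87.
Insert 76: 76 > 43 → go right; 76 > 51 → go right; 76 < 87 → go left; 76 > 55 → go right. Place as right child of 55.
Insert 75: 75 > 43 → go right; 75 > 51 → go right; 75 < 87 → go left; 75 > 55 → go right; 75 < 76 → go left. Place as left child of 76.
Insert 48: 48 > 43 → go right; 48 < 51 → go left. Place as left child of 51.
Insert 90: 90 > 43 → go right; 90 > 51 → go right; 90 > 87 → go right. Place as right child of 87.
Insert 34: 34 < 43 → go left. Place as left child of 43.
Insert 13: 13 < 43 → go left; 13 < 34 → go left. Place as left child of 34.
Insert 12: 12 < 43 → go left; 12 < 34 → go left; 12 < 13 → go left. Place as left child of 13.
Insert 32: 32 < 43 → go left; 32 < 34 → go left; 32 > 13 → go right. Place as right child of 13.
Insert 89: 89 > 43 → go right; 89 > 51 → go right; 89 > 87 → go right; 89 < 90 → go left. Place as left child of 90.
Insert 35: 35 < 43 → go left; 35 > 34 → go right. Place as right child of 34.
Insert 46: 46 > 43 → go right; 46 < 51 → go left; 46 < 48 → go left. Place as left child of 48.

51's parent is 43; the other child of 43 is 34.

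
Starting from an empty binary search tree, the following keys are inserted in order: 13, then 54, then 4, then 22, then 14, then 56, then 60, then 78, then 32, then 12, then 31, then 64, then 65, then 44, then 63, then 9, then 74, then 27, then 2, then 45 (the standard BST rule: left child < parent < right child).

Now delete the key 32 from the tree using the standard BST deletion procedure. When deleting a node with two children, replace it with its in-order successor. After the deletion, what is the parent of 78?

Insert 13: tree is empty, so 13 becomes the root.
Insert 54: 54 > 13 → go right. Place as right child of 13.
Insert 4: 4 < 13 → go left. Place as left child of 13.
Insert 22: 22 > 13 → go right; 22 < 54 → go left. Place as left child of 54.
Insert 14: 14 > 13 → go right; 14 < 54 → go left; 14 < 22 → go left. Place as left child of 22.
Insert 56: 56 > 13 → go right; 56 > 54 → go right. Place as right child of 54.
Insert 60: 60 > 13 → go right; 60 > 54 → go right; 60 > 56 → go right. Place as right child of 56.
Insert 78: 78 > 13 → go right; 78 > 54 → go right; 78 > 56 → go right; 78 > 60 → go right. Place as right child of 60.
Insert 32: 32 > 13 → go right; 32 < 54 → go left; 32 > 22 → go right. Place as right child of 22.
Insert 12: 12 < 13 → go left; 12 > 4 → go right. Place as right child of 4.
Insert 31: 31 > 13 → go right; 31 < 54 → go left; 31 > 22 → go right; 31 < 32 → go left. Place as left child of 32.
Insert 64: 64 > 13 → go right; 64 > 54 → go right; 64 > 56 → go right; 64 > 60 → go right; 64 < 78 → go left. Place as left child of 78.
Insert 65: 65 > 13 → go right; 65 > 54 → go right; 65 > 56 → go right; 65 > 60 → go right; 65 < 78 → go left; 65 > 64 → go right. Place as right child of 64.
Insert 44: 44 > 13 → go right; 44 < 54 → go left; 44 > 22 → go right; 44 > 32 → go right. Place as right child of 32.
Insert 63: 63 > 13 → go right; 63 > 54 → go right; 63 > 56 → go right; 63 > 60 → go right; 63 < 78 → go left; 63 < 64 → go left. Place as left child of 64.
Insert 9: 9 < 13 → go left; 9 > 4 → go right; 9 < 12 → go left. Place as left child of 12.
Insert 74: 74 > 13 → go right; 74 > 54 → go right; 74 > 56 → go right; 74 > 60 → go right; 74 < 78 → go left; 74 > 64 → go right; 74 > 65 → go right. Place as right child of 65.
Insert 27: 27 > 13 → go right; 27 < 54 → go left; 27 > 22 → go right; 27 < 32 → go left; 27 < 31 → go left. Place as left child of 31.
Insert 2: 2 < 13 → go left; 2 < 4 → go left. Place as left child of 4.
Insert 45: 45 > 13 → go right; 45 < 54 → go left; 45 > 22 → go right; 45 > 32 → go right; 45 > 44 → go right. Place as right child of 44.

Delete 32 (two children — replace with in-order successor).
After deletion, 78's parent is 60.

60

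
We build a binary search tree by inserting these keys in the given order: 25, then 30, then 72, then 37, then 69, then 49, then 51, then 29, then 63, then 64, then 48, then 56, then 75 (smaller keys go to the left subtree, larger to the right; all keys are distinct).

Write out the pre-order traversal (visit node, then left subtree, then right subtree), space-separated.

Insert 25: tree is empty, so 25 becomes the root.
Insert 30: 30 > 25 → go right. Place as right child of 25.
Insert 72: 72 > 25 → go right; 72 > 30 → go right. Place as right child of 30.
Insert 37: 37 > 25 → go right; 37 > 30 → go right; 37 < 72 → go left. Place as left child of 72.
Insert 69: 69 > 25 → go right; 69 > 30 → go right; 69 < 72 → go left; 69 > 37 → go right. Place as right child of 37.
Insert 49: 49 > 25 → go right; 49 > 30 → go right; 49 < 72 → go left; 49 > 37 → go right; 49 < 69 → go left. Place as left child of 69.
Insert 51: 51 > 25 → go right; 51 > 30 → go right; 51 < 72 → go left; 51 > 37 → go right; 51 < 69 → go left; 51 > 49 → go right. Place as right child of 49.
Insert 29: 29 > 25 → go right; 29 < 30 → go left. Place as left child of 30.
Insert 63: 63 > 25 → go right; 63 > 30 → go right; 63 < 72 → go left; 63 > 37 → go right; 63 < 69 → go left; 63 > 49 → go right; 63 > 51 → go right. Place as right child of 51.
Insert 64: 64 > 25 → go right; 64 > 30 → go right; 64 < 72 → go left; 64 > 37 → go right; 64 < 69 → go left; 64 > 49 → go right; 64 > 51 → go right; 64 > 63 → go right. Place as right child of 63.
Insert 48: 48 > 25 → go right; 48 > 30 → go right; 48 < 72 → go left; 48 > 37 → go right; 48 < 69 → go left; 48 < 49 → go left. Place as left child of 49.
Insert 56: 56 > 25 → go right; 56 > 30 → go right; 56 < 72 → go left; 56 > 37 → go right; 56 < 69 → go left; 56 > 49 → go right; 56 > 51 → go right; 56 < 63 → go left. Place as left child of 63.
Insert 75: 75 > 25 → go right; 75 > 30 → go right; 75 > 72 → go right. Place as right child of 72.

25 30 29 72 37 69 49 48 51 63 56 64 75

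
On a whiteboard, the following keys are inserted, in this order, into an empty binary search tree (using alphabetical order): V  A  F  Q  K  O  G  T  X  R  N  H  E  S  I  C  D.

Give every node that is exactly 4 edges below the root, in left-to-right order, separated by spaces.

C K T

Resulting structure (node: left, right):
  V: L=A, R=X
  A: L=–, R=F
  F: L=E, R=Q
  Q: L=K, R=T
  K: L=G, R=O
  O: L=N, R=–
  G: L=–, R=H
  T: L=R, R=–
  X: L=–, R=–
  R: L=–, R=S
  N: L=–, R=–
  H: L=–, R=I
  E: L=C, R=–
  S: L=–, R=–
  I: L=–, R=–
  C: L=–, R=D
  D: L=–, R=–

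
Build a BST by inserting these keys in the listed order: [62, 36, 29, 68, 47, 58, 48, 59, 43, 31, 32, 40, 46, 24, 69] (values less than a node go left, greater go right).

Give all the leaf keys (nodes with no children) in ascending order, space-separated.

24 32 40 46 48 59 69

62: root
36: left child of 62 (depth 1)
29: left child of 36 (depth 2)
68: right child of 62 (depth 1)
47: right child of 36 (depth 2)
58: right child of 47 (depth 3)
48: left child of 58 (depth 4)
59: right child of 58 (depth 4)
43: left child of 47 (depth 3)
31: right child of 29 (depth 3)
32: right child of 31 (depth 4)
40: left child of 43 (depth 4)
46: right child of 43 (depth 4)
24: left child of 29 (depth 3)
69: right child of 68 (depth 2)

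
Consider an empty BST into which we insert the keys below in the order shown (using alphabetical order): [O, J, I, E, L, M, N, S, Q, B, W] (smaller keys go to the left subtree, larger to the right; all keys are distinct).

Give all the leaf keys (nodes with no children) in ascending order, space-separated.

B N Q W

Insert O: tree is empty, so O becomes the root.
Insert J: J < O → go left. Place as left child of O.
Insert I: I < O → go left; I < J → go left. Place as left child of J.
Insert E: E < O → go left; E < J → go left; E < I → go left. Place as left child of I.
Insert L: L < O → go left; L > J → go right. Place as right child of J.
Insert M: M < O → go left; M > J → go right; M > L → go right. Place as right child of L.
Insert N: N < O → go left; N > J → go right; N > L → go right; N > M → go right. Place as right child of M.
Insert S: S > O → go right. Place as right child of O.
Insert Q: Q > O → go right; Q < S → go left. Place as left child of S.
Insert B: B < O → go left; B < J → go left; B < I → go left; B < E → go left. Place as left child of E.
Insert W: W > O → go right; W > S → go right. Place as right child of S.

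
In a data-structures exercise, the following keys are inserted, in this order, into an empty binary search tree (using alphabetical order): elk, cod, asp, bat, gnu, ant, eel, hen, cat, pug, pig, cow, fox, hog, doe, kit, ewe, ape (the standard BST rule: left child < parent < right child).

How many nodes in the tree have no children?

5

Resulting structure (node: left, right):
  elk: L=cod, R=gnu
  cod: L=asp, R=eel
  asp: L=ant, R=bat
  bat: L=–, R=cat
  gnu: L=fox, R=hen
  ant: L=–, R=ape
  eel: L=cow, R=–
  hen: L=–, R=pug
  cat: L=–, R=–
  pug: L=pig, R=–
  pig: L=hog, R=–
  cow: L=–, R=doe
  fox: L=ewe, R=–
  hog: L=–, R=kit
  doe: L=–, R=–
  kit: L=–, R=–
  ewe: L=–, R=–
  ape: L=–, R=–

Leaves: ape, cat, doe, ewe, kit — 5 in total.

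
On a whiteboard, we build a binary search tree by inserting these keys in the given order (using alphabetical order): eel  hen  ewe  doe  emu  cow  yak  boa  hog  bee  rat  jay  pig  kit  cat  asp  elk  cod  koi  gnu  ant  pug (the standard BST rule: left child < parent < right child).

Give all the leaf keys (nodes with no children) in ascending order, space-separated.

ant cod elk gnu koi pug

Insert eel: tree is empty, so eel becomes the root.
Insert hen: hen > eel → go right. Place as right child of eel.
Insert ewe: ewe > eel → go right; ewe < hen → go left. Place as left child of hen.
Insert doe: doe < eel → go left. Place as left child of eel.
Insert emu: emu > eel → go right; emu < hen → go left; emu < ewe → go left. Place as left child of ewe.
Insert cow: cow < eel → go left; cow < doe → go left. Place as left child of doe.
Insert yak: yak > eel → go right; yak > hen → go right. Place as right child of hen.
Insert boa: boa < eel → go left; boa < doe → go left; boa < cow → go left. Place as left child of cow.
Insert hog: hog > eel → go right; hog > hen → go right; hog < yak → go left. Place as left child of yak.
Insert bee: bee < eel → go left; bee < doe → go left; bee < cow → go left; bee < boa → go left. Place as left child of boa.
Insert rat: rat > eel → go right; rat > hen → go right; rat < yak → go left; rat > hog → go right. Place as right child of hog.
Insert jay: jay > eel → go right; jay > hen → go right; jay < yak → go left; jay > hog → go right; jay < rat → go left. Place as left child of rat.
Insert pig: pig > eel → go right; pig > hen → go right; pig < yak → go left; pig > hog → go right; pig < rat → go left; pig > jay → go right. Place as right child of jay.
Insert kit: kit > eel → go right; kit > hen → go right; kit < yak → go left; kit > hog → go right; kit < rat → go left; kit > jay → go right; kit < pig → go left. Place as left child of pig.
Insert cat: cat < eel → go left; cat < doe → go left; cat < cow → go left; cat > boa → go right. Place as right child of boa.
Insert asp: asp < eel → go left; asp < doe → go left; asp < cow → go left; asp < boa → go left; asp < bee → go left. Place as left child of bee.
Insert elk: elk > eel → go right; elk < hen → go left; elk < ewe → go left; elk < emu → go left. Place as left child of emu.
Insert cod: cod < eel → go left; cod < doe → go left; cod < cow → go left; cod > boa → go right; cod > cat → go right. Place as right child of cat.
Insert koi: koi > eel → go right; koi > hen → go right; koi < yak → go left; koi > hog → go right; koi < rat → go left; koi > jay → go right; koi < pig → go left; koi > kit → go right. Place as right child of kit.
Insert gnu: gnu > eel → go right; gnu < hen → go left; gnu > ewe → go right. Place as right child of ewe.
Insert ant: ant < eel → go left; ant < doe → go left; ant < cow → go left; ant < boa → go left; ant < bee → go left; ant < asp → go left. Place as left child of asp.
Insert pug: pug > eel → go right; pug > hen → go right; pug < yak → go left; pug > hog → go right; pug < rat → go left; pug > jay → go right; pug > pig → go right. Place as right child of pig.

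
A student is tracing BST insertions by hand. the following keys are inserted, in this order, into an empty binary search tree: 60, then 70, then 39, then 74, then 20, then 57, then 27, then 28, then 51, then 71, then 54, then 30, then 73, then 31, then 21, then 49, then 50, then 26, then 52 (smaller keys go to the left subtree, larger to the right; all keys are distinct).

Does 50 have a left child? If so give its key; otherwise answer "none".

none

Insert 60: tree is empty, so 60 becomes the root.
Insert 70: 70 > 60 → go right. Place as right child of 60.
Insert 39: 39 < 60 → go left. Place as left child of 60.
Insert 74: 74 > 60 → go right; 74 > 70 → go right. Place as right child of 70.
Insert 20: 20 < 60 → go left; 20 < 39 → go left. Place as left child of 39.
Insert 57: 57 < 60 → go left; 57 > 39 → go right. Place as right child of 39.
Insert 27: 27 < 60 → go left; 27 < 39 → go left; 27 > 20 → go right. Place as right child of 20.
Insert 28: 28 < 60 → go left; 28 < 39 → go left; 28 > 20 → go right; 28 > 27 → go right. Place as right child of 27.
Insert 51: 51 < 60 → go left; 51 > 39 → go right; 51 < 57 → go left. Place as left child of 57.
Insert 71: 71 > 60 → go right; 71 > 70 → go right; 71 < 74 → go left. Place as left child of 74.
Insert 54: 54 < 60 → go left; 54 > 39 → go right; 54 < 57 → go left; 54 > 51 → go right. Place as right child of 51.
Insert 30: 30 < 60 → go left; 30 < 39 → go left; 30 > 20 → go right; 30 > 27 → go right; 30 > 28 → go right. Place as right child of 28.
Insert 73: 73 > 60 → go right; 73 > 70 → go right; 73 < 74 → go left; 73 > 71 → go right. Place as right child of 71.
Insert 31: 31 < 60 → go left; 31 < 39 → go left; 31 > 20 → go right; 31 > 27 → go right; 31 > 28 → go right; 31 > 30 → go right. Place as right child of 30.
Insert 21: 21 < 60 → go left; 21 < 39 → go left; 21 > 20 → go right; 21 < 27 → go left. Place as left child of 27.
Insert 49: 49 < 60 → go left; 49 > 39 → go right; 49 < 57 → go left; 49 < 51 → go left. Place as left child of 51.
Insert 50: 50 < 60 → go left; 50 > 39 → go right; 50 < 57 → go left; 50 < 51 → go left; 50 > 49 → go right. Place as right child of 49.
Insert 26: 26 < 60 → go left; 26 < 39 → go left; 26 > 20 → go right; 26 < 27 → go left; 26 > 21 → go right. Place as right child of 21.
Insert 52: 52 < 60 → go left; 52 > 39 → go right; 52 < 57 → go left; 52 > 51 → go right; 52 < 54 → go left. Place as left child of 54.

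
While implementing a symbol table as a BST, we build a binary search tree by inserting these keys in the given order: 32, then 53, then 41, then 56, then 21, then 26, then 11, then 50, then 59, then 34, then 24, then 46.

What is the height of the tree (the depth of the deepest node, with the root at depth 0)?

Insert 32: tree is empty, so 32 becomes the root.
Insert 53: 53 > 32 → go right. Place as right child of 32.
Insert 41: 41 > 32 → go right; 41 < 53 → go left. Place as left child of 53.
Insert 56: 56 > 32 → go right; 56 > 53 → go right. Place as right child of 53.
Insert 21: 21 < 32 → go left. Place as left child of 32.
Insert 26: 26 < 32 → go left; 26 > 21 → go right. Place as right child of 21.
Insert 11: 11 < 32 → go left; 11 < 21 → go left. Place as left child of 21.
Insert 50: 50 > 32 → go right; 50 < 53 → go left; 50 > 41 → go right. Place as right child of 41.
Insert 59: 59 > 32 → go right; 59 > 53 → go right; 59 > 56 → go right. Place as right child of 56.
Insert 34: 34 > 32 → go right; 34 < 53 → go left; 34 < 41 → go left. Place as left child of 41.
Insert 24: 24 < 32 → go left; 24 > 21 → go right; 24 < 26 → go left. Place as left child of 26.
Insert 46: 46 > 32 → go right; 46 < 53 → go left; 46 > 41 → go right; 46 < 50 → go left. Place as left child of 50.

The deepest node is 46 at depth 4.

4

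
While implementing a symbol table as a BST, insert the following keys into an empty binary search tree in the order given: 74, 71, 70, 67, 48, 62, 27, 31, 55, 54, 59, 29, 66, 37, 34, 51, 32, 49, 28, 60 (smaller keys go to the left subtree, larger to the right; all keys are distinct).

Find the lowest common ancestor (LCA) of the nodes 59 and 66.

Insert 74: tree is empty, so 74 becomes the root.
Insert 71: 71 < 74 → go left. Place as left child of 74.
Insert 70: 70 < 74 → go left; 70 < 71 → go left. Place as left child of 71.
Insert 67: 67 < 74 → go left; 67 < 71 → go left; 67 < 70 → go left. Place as left child of 70.
Insert 48: 48 < 74 → go left; 48 < 71 → go left; 48 < 70 → go left; 48 < 67 → go left. Place as left child of 67.
Insert 62: 62 < 74 → go left; 62 < 71 → go left; 62 < 70 → go left; 62 < 67 → go left; 62 > 48 → go right. Place as right child of 48.
Insert 27: 27 < 74 → go left; 27 < 71 → go left; 27 < 70 → go left; 27 < 67 → go left; 27 < 48 → go left. Place as left child of 48.
Insert 31: 31 < 74 → go left; 31 < 71 → go left; 31 < 70 → go left; 31 < 67 → go left; 31 < 48 → go left; 31 > 27 → go right. Place as right child of 27.
Insert 55: 55 < 74 → go left; 55 < 71 → go left; 55 < 70 → go left; 55 < 67 → go left; 55 > 48 → go right; 55 < 62 → go left. Place as left child of 62.
Insert 54: 54 < 74 → go left; 54 < 71 → go left; 54 < 70 → go left; 54 < 67 → go left; 54 > 48 → go right; 54 < 62 → go left; 54 < 55 → go left. Place as left child of 55.
Insert 59: 59 < 74 → go left; 59 < 71 → go left; 59 < 70 → go left; 59 < 67 → go left; 59 > 48 → go right; 59 < 62 → go left; 59 > 55 → go right. Place as right child of 55.
Insert 29: 29 < 74 → go left; 29 < 71 → go left; 29 < 70 → go left; 29 < 67 → go left; 29 < 48 → go left; 29 > 27 → go right; 29 < 31 → go left. Place as left child of 31.
Insert 66: 66 < 74 → go left; 66 < 71 → go left; 66 < 70 → go left; 66 < 67 → go left; 66 > 48 → go right; 66 > 62 → go right. Place as right child of 62.
Insert 37: 37 < 74 → go left; 37 < 71 → go left; 37 < 70 → go left; 37 < 67 → go left; 37 < 48 → go left; 37 > 27 → go right; 37 > 31 → go right. Place as right child of 31.
Insert 34: 34 < 74 → go left; 34 < 71 → go left; 34 < 70 → go left; 34 < 67 → go left; 34 < 48 → go left; 34 > 27 → go right; 34 > 31 → go right; 34 < 37 → go left. Place as left child of 37.
Insert 51: 51 < 74 → go left; 51 < 71 → go left; 51 < 70 → go left; 51 < 67 → go left; 51 > 48 → go right; 51 < 62 → go left; 51 < 55 → go left; 51 < 54 → go left. Place as left child of 54.
Insert 32: 32 < 74 → go left; 32 < 71 → go left; 32 < 70 → go left; 32 < 67 → go left; 32 < 48 → go left; 32 > 27 → go right; 32 > 31 → go right; 32 < 37 → go left; 32 < 34 → go left. Place as left child of 34.
Insert 49: 49 < 74 → go left; 49 < 71 → go left; 49 < 70 → go left; 49 < 67 → go left; 49 > 48 → go right; 49 < 62 → go left; 49 < 55 → go left; 49 < 54 → go left; 49 < 51 → go left. Place as left child of 51.
Insert 28: 28 < 74 → go left; 28 < 71 → go left; 28 < 70 → go left; 28 < 67 → go left; 28 < 48 → go left; 28 > 27 → go right; 28 < 31 → go left; 28 < 29 → go left. Place as left child of 29.
Insert 60: 60 < 74 → go left; 60 < 71 → go left; 60 < 70 → go left; 60 < 67 → go left; 60 > 48 → go right; 60 < 62 → go left; 60 > 55 → go right; 60 > 59 → go right. Place as right child of 59.

Path to 59: 74 → 71 → 70 → 67 → 48 → 62 → 55 → 59
Path to 66: 74 → 71 → 70 → 67 → 48 → 62 → 66
The paths share a prefix ending at 62, then split left and right.

62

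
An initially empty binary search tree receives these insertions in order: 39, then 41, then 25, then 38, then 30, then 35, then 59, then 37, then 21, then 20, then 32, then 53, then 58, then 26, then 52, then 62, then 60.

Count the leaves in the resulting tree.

7

39: root
41: right child of 39 (depth 1)
25: left child of 39 (depth 1)
38: right child of 25 (depth 2)
30: left child of 38 (depth 3)
35: right child of 30 (depth 4)
59: right child of 41 (depth 2)
37: right child of 35 (depth 5)
21: left child of 25 (depth 2)
20: left child of 21 (depth 3)
32: left child of 35 (depth 5)
53: left child of 59 (depth 3)
58: right child of 53 (depth 4)
26: left child of 30 (depth 4)
52: left child of 53 (depth 4)
62: right child of 59 (depth 3)
60: left child of 62 (depth 4)

Leaves: 20, 26, 32, 37, 52, 58, 60 — 7 in total.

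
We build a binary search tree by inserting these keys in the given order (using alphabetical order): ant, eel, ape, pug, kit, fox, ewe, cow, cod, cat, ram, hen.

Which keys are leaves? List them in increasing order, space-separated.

Insert ant: tree is empty, so ant becomes the root.
Insert eel: eel > ant → go right. Place as right child of ant.
Insert ape: ape > ant → go right; ape < eel → go left. Place as left child of eel.
Insert pug: pug > ant → go right; pug > eel → go right. Place as right child of eel.
Insert kit: kit > ant → go right; kit > eel → go right; kit < pug → go left. Place as left child of pug.
Insert fox: fox > ant → go right; fox > eel → go right; fox < pug → go left; fox < kit → go left. Place as left child of kit.
Insert ewe: ewe > ant → go right; ewe > eel → go right; ewe < pug → go left; ewe < kit → go left; ewe < fox → go left. Place as left child of fox.
Insert cow: cow > ant → go right; cow < eel → go left; cow > ape → go right. Place as right child of ape.
Insert cod: cod > ant → go right; cod < eel → go left; cod > ape → go right; cod < cow → go left. Place as left child of cow.
Insert cat: cat > ant → go right; cat < eel → go left; cat > ape → go right; cat < cow → go left; cat < cod → go left. Place as left child of cod.
Insert ram: ram > ant → go right; ram > eel → go right; ram > pug → go right. Place as right child of pug.
Insert hen: hen > ant → go right; hen > eel → go right; hen < pug → go left; hen < kit → go left; hen > fox → go right. Place as right child of fox.

cat ewe hen ram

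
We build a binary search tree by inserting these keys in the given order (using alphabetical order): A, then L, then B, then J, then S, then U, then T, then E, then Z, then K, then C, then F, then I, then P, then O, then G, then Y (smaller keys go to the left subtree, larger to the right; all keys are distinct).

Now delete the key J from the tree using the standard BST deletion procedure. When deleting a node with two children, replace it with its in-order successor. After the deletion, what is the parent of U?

S

Resulting structure (node: left, right):
  A: L=–, R=L
  L: L=B, R=S
  B: L=–, R=J
  J: L=E, R=K
  S: L=P, R=U
  U: L=T, R=Z
  T: L=–, R=–
  E: L=C, R=F
  Z: L=Y, R=–
  K: L=–, R=–
  C: L=–, R=–
  F: L=–, R=I
  I: L=G, R=–
  P: L=O, R=–
  O: L=–, R=–
  G: L=–, R=–
  Y: L=–, R=–

Delete J (two children — replace with in-order successor).
After deletion, U's parent is S.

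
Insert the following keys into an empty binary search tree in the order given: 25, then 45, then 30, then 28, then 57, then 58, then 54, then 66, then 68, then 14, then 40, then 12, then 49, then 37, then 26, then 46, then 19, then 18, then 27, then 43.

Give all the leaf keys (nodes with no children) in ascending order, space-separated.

Resulting structure (node: left, right):
  25: L=14, R=45
  45: L=30, R=57
  30: L=28, R=40
  28: L=26, R=–
  57: L=54, R=58
  58: L=–, R=66
  54: L=49, R=–
  66: L=–, R=68
  68: L=–, R=–
  14: L=12, R=19
  40: L=37, R=43
  12: L=–, R=–
  49: L=46, R=–
  37: L=–, R=–
  26: L=–, R=27
  46: L=–, R=–
  19: L=18, R=–
  18: L=–, R=–
  27: L=–, R=–
  43: L=–, R=–

12 18 27 37 43 46 68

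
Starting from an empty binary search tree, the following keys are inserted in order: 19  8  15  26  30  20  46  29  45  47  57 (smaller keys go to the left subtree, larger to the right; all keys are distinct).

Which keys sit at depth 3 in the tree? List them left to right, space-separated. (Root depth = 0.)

19: root
8: left child of 19 (depth 1)
15: right child of 8 (depth 2)
26: right child of 19 (depth 1)
30: right child of 26 (depth 2)
20: left child of 26 (depth 2)
46: right child of 30 (depth 3)
29: left child of 30 (depth 3)
45: left child of 46 (depth 4)
47: right child of 46 (depth 4)
57: right child of 47 (depth 5)

29 46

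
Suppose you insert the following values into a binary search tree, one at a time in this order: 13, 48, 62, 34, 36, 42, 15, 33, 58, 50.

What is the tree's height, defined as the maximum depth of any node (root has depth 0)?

13: root
48: right child of 13 (depth 1)
62: right child of 48 (depth 2)
34: left child of 48 (depth 2)
36: right child of 34 (depth 3)
42: right child of 36 (depth 4)
15: left child of 34 (depth 3)
33: right child of 15 (depth 4)
58: left child of 62 (depth 3)
50: left child of 58 (depth 4)

The deepest node is 42 at depth 4.

4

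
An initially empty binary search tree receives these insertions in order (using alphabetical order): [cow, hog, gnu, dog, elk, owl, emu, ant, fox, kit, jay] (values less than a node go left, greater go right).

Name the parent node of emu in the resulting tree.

cow: root
hog: right child of cow (depth 1)
gnu: left child of hog (depth 2)
dog: left child of gnu (depth 3)
elk: right child of dog (depth 4)
owl: right child of hog (depth 2)
emu: right child of elk (depth 5)
ant: left child of cow (depth 1)
fox: right child of emu (depth 6)
kit: left child of owl (depth 3)
jay: left child of kit (depth 4)

elk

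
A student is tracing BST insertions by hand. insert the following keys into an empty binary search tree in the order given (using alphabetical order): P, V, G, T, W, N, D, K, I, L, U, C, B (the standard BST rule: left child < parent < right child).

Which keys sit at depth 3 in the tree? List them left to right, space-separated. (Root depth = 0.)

C K U

Insert P: tree is empty, so P becomes the root.
Insert V: V > P → go right. Place as right child of P.
Insert G: G < P → go left. Place as left child of P.
Insert T: T > P → go right; T < V → go left. Place as left child of V.
Insert W: W > P → go right; W > V → go right. Place as right child of V.
Insert N: N < P → go left; N > G → go right. Place as right child of G.
Insert D: D < P → go left; D < G → go left. Place as left child of G.
Insert K: K < P → go left; K > G → go right; K < N → go left. Place as left child of N.
Insert I: I < P → go left; I > G → go right; I < N → go left; I < K → go left. Place as left child of K.
Insert L: L < P → go left; L > G → go right; L < N → go left; L > K → go right. Place as right child of K.
Insert U: U > P → go right; U < V → go left; U > T → go right. Place as right child of T.
Insert C: C < P → go left; C < G → go left; C < D → go left. Place as left child of D.
Insert B: B < P → go left; B < G → go left; B < D → go left; B < C → go left. Place as left child of C.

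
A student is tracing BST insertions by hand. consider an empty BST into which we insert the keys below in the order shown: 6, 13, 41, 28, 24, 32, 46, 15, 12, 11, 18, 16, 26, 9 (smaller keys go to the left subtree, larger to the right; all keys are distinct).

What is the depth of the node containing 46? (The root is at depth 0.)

Insert 6: tree is empty, so 6 becomes the root.
Insert 13: 13 > 6 → go right. Place as right child of 6.
Insert 41: 41 > 6 → go right; 41 > 13 → go right. Place as right child of 13.
Insert 28: 28 > 6 → go right; 28 > 13 → go right; 28 < 41 → go left. Place as left child of 41.
Insert 24: 24 > 6 → go right; 24 > 13 → go right; 24 < 41 → go left; 24 < 28 → go left. Place as left child of 28.
Insert 32: 32 > 6 → go right; 32 > 13 → go right; 32 < 41 → go left; 32 > 28 → go right. Place as right child of 28.
Insert 46: 46 > 6 → go right; 46 > 13 → go right; 46 > 41 → go right. Place as right child of 41.
Insert 15: 15 > 6 → go right; 15 > 13 → go right; 15 < 41 → go left; 15 < 28 → go left; 15 < 24 → go left. Place as left child of 24.
Insert 12: 12 > 6 → go right; 12 < 13 → go left. Place as left child of 13.
Insert 11: 11 > 6 → go right; 11 < 13 → go left; 11 < 12 → go left. Place as left child of 12.
Insert 18: 18 > 6 → go right; 18 > 13 → go right; 18 < 41 → go left; 18 < 28 → go left; 18 < 24 → go left; 18 > 15 → go right. Place as right child of 15.
Insert 16: 16 > 6 → go right; 16 > 13 → go right; 16 < 41 → go left; 16 < 28 → go left; 16 < 24 → go left; 16 > 15 → go right; 16 < 18 → go left. Place as left child of 18.
Insert 26: 26 > 6 → go right; 26 > 13 → go right; 26 < 41 → go left; 26 < 28 → go left; 26 > 24 → go right. Place as right child of 24.
Insert 9: 9 > 6 → go right; 9 < 13 → go left; 9 < 12 → go left; 9 < 11 → go left. Place as left child of 11.

Path to 46: 6 → 13 → 41 → 46, which is 3 edges.

3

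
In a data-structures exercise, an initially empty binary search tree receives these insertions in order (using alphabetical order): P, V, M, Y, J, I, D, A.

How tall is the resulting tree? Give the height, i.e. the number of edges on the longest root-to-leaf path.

P: root
V: right child of P (depth 1)
M: left child of P (depth 1)
Y: right child of V (depth 2)
J: left child of M (depth 2)
I: left child of J (depth 3)
D: left child of I (depth 4)
A: left child of D (depth 5)

The deepest node is A at depth 5.

5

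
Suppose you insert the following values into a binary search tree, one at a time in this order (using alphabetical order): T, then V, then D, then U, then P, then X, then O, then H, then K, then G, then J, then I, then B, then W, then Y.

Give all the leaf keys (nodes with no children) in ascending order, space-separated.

B G I U W Y

Insert T: tree is empty, so T becomes the root.
Insert V: V > T → go right. Place as right child of T.
Insert D: D < T → go left. Place as left child of T.
Insert U: U > T → go right; U < V → go left. Place as left child of V.
Insert P: P < T → go left; P > D → go right. Place as right child of D.
Insert X: X > T → go right; X > V → go right. Place as right child of V.
Insert O: O < T → go left; O > D → go right; O < P → go left. Place as left child of P.
Insert H: H < T → go left; H > D → go right; H < P → go left; H < O → go left. Place as left child of O.
Insert K: K < T → go left; K > D → go right; K < P → go left; K < O → go left; K > H → go right. Place as right child of H.
Insert G: G < T → go left; G > D → go right; G < P → go left; G < O → go left; G < H → go left. Place as left child of H.
Insert J: J < T → go left; J > D → go right; J < P → go left; J < O → go left; J > H → go right; J < K → go left. Place as left child of K.
Insert I: I < T → go left; I > D → go right; I < P → go left; I < O → go left; I > H → go right; I < K → go left; I < J → go left. Place as left child of J.
Insert B: B < T → go left; B < D → go left. Place as left child of D.
Insert W: W > T → go right; W > V → go right; W < X → go left. Place as left child of X.
Insert Y: Y > T → go right; Y > V → go right; Y > X → go right. Place as right child of X.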